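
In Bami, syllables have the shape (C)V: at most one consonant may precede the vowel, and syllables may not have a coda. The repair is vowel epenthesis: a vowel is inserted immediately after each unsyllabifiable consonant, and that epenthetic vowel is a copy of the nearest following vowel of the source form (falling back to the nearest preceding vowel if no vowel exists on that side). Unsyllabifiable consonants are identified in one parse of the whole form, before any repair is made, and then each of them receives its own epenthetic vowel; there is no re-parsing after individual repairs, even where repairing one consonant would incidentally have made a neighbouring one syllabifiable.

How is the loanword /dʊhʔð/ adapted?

dʊhʊʔʊðʊ

The consonants /h/, /ʔ/, /ð/ cannot be parsed into a legal (C)V syllable (no codas are permitted; onsets are limited to one consonant).
Inserting the epenthetic vowel yields /h/ → /hʊ/, /ʔ/ → /ʔʊ/, /ð/ → /ðʊ/.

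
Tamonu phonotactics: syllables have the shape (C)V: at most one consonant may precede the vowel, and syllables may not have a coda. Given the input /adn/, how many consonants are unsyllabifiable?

2

Under (C)V, the unsyllabifiable consonants are /d/, /n/ (no codas are permitted; onsets are limited to one consonant).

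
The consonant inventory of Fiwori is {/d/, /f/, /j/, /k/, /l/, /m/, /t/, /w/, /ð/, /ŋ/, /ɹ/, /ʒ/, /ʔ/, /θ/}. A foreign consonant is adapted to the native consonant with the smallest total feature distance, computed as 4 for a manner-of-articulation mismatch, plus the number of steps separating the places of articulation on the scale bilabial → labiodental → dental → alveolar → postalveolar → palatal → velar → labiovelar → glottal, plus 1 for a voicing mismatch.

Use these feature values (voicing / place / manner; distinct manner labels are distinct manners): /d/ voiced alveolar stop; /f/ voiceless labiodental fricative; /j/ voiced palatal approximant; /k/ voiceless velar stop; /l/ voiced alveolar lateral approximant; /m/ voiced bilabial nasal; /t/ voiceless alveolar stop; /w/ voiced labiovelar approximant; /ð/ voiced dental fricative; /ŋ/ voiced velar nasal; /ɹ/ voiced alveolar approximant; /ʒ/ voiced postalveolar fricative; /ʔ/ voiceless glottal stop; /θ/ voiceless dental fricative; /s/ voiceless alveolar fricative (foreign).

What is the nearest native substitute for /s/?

/θ/ is closest: same manner (fricative), place distance 1 (alveolar→dental), same voicing; total 1. Next closest is /f/ at distance 2.

θ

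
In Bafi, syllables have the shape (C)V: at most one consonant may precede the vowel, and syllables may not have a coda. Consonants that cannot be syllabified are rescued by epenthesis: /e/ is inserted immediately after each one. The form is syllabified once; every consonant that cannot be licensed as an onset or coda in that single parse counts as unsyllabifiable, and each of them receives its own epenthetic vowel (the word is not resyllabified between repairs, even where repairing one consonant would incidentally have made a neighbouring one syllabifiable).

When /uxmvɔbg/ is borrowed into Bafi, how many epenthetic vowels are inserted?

The unsyllabifiable consonants are /x/, /m/, /b/, /g/; each receives one epenthetic vowel.

4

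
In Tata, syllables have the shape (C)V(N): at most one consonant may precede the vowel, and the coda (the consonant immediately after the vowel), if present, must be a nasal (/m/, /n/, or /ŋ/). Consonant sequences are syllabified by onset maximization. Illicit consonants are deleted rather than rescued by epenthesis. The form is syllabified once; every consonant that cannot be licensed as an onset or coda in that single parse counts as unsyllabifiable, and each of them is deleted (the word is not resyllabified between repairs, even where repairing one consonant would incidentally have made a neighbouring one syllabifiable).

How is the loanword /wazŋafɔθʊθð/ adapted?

Under (C)V(N), the unsyllabifiable consonants are /z/, /θ/, /ð/ (only a nasal (/m/, /n/, or /ŋ/) is licensed in coda position; onsets are limited to one consonant).
Deleting the stranded consonants removes /z/, /θ/, /ð/.

waŋafɔθʊ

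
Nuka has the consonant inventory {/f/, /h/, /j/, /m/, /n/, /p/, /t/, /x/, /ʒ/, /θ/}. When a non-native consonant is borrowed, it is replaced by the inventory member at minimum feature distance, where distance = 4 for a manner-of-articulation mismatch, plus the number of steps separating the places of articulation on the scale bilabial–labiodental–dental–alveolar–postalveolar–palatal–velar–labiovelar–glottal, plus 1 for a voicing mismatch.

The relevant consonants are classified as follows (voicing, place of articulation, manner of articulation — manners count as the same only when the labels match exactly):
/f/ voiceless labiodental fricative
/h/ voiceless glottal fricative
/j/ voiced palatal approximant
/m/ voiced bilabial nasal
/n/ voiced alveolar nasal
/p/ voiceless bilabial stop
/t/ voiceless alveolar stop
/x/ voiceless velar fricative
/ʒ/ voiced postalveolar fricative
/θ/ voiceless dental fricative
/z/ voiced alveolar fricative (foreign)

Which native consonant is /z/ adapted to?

ʒ

/ʒ/ is closest: same manner (fricative), place distance 1 (alveolar→postalveolar), same voicing; total 1. Next closest is /θ/ at distance 2.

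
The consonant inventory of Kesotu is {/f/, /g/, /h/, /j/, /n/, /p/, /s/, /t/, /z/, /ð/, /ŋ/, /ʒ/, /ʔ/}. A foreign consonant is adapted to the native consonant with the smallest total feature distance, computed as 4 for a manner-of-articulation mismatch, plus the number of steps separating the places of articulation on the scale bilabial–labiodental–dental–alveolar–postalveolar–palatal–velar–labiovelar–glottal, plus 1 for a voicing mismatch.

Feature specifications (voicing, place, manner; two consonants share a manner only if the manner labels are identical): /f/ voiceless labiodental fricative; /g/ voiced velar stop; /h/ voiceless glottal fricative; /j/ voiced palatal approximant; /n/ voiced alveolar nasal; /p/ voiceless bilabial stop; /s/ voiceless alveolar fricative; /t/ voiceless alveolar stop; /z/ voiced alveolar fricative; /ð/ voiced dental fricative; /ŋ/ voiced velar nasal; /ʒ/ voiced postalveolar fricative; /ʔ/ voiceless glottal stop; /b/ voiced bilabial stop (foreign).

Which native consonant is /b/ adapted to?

/p/ is closest: same manner (stop), place distance 0 (bilabial→bilabial), voicing differs (+1); total 1. Next closest is /t/ at distance 4.

p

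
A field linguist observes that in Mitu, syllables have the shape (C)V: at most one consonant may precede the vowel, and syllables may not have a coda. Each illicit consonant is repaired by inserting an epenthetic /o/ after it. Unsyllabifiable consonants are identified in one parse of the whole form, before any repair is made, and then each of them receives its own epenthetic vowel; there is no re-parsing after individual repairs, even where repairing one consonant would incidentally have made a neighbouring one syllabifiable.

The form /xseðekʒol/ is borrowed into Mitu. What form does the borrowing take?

xoseðekoʒolo

Under (C)V, the unsyllabifiable consonants are /x/, /k/, /l/ (no codas are permitted; onsets are limited to one consonant).
Each unlicensed consonant becomes the onset of a new syllable: /x/ → /xo/, /k/ → /ko/, /l/ → /lo/.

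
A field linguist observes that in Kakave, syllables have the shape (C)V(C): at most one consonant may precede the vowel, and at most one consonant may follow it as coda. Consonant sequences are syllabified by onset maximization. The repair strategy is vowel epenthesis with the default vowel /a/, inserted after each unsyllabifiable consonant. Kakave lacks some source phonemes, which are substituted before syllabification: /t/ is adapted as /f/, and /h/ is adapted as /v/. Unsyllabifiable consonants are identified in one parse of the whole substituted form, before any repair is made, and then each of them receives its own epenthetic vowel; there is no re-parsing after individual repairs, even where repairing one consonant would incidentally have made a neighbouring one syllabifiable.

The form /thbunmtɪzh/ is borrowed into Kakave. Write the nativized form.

favabunmafɪzva

Substitution: /t/ → /f/, /h/ → /v/, giving /fvbunmfɪzv/.
Syllabifying with onset maximization leaves /f/, /v/, /m/, /v/ stranded (at most one coda consonant is licensed; onsets are limited to one consonant).
Inserting the epenthetic vowel yields /f/ → /fa/, /v/ → /va/, /m/ → /ma/, /v/ → /va/.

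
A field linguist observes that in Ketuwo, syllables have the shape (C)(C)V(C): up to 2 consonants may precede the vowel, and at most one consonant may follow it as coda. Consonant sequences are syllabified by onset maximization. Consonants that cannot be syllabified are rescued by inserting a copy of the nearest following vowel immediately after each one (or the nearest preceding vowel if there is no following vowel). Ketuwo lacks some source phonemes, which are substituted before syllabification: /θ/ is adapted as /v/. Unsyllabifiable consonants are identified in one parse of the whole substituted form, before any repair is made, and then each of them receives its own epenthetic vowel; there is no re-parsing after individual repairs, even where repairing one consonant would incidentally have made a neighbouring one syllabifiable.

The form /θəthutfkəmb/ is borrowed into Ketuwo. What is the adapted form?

vəthutfkəmbə

Substitution: /θ/ → /v/, giving /vəthutfkəmb/.
Syllabifying with onset maximization leaves /b/ stranded (at most one coda consonant is licensed; onsets may contain at most 2 consonants).
Epenthesis after each stranded consonant: /b/ → /bə/.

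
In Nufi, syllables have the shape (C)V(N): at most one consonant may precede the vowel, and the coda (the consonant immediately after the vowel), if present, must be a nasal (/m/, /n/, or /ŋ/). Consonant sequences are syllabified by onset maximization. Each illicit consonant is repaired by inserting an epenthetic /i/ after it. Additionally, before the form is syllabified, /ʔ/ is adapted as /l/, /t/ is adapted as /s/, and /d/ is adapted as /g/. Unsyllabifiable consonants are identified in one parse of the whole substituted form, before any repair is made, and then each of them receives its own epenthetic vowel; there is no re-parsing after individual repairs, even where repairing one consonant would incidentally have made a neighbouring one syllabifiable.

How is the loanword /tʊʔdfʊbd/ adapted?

Substitution: /t/ → /s/, /ʔ/ → /l/, /d/ → /g/, giving /sʊlgfʊbg/.
Syllabifying with onset maximization leaves /l/, /g/, /b/, /g/ stranded (only a nasal (/m/, /n/, or /ŋ/) is licensed in coda position; onsets are limited to one consonant).
Epenthesis after each stranded consonant: /l/ → /li/, /g/ → /gi/, /b/ → /bi/, /g/ → /gi/.

sʊligifʊbigi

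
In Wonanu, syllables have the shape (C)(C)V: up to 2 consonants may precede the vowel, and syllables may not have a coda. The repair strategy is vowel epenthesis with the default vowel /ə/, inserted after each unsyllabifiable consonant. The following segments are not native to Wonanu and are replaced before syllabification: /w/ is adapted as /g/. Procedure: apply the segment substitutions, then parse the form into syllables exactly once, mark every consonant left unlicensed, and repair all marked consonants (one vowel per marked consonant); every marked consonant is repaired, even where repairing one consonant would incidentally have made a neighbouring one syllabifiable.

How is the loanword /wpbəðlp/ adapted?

Substitution: /w/ → /g/, giving /gpbəðlp/.
The consonants /g/, /ð/, /l/, /p/ cannot be parsed into a legal (C)(C)V syllable (no codas are permitted; onsets may contain at most 2 consonants).
Epenthesis after each stranded consonant: /g/ → /gə/, /ð/ → /ðə/, /l/ → /lə/, /p/ → /pə/.

gəpbəðələpə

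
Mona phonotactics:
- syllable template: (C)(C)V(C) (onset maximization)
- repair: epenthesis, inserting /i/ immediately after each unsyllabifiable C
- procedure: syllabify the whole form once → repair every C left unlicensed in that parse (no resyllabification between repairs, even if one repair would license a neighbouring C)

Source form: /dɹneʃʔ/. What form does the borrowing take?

diɹneʃʔi

Syllabifying with onset maximization leaves /d/, /ʔ/ stranded (at most one coda consonant is licensed; onsets may contain at most 2 consonants).
Each unlicensed consonant becomes the onset of a new syllable: /d/ → /di/, /ʔ/ → /ʔi/.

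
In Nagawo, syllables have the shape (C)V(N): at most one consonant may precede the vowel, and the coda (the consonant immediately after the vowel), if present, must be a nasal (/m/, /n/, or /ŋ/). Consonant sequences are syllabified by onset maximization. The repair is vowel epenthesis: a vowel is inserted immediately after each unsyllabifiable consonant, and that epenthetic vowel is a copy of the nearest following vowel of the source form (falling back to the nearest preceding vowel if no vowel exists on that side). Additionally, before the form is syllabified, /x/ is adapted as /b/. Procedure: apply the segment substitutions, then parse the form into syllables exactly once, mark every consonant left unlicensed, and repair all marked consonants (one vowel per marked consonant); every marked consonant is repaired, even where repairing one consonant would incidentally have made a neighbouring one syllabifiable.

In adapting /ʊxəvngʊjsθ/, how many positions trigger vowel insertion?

After substitution the input is /ʊbəvngʊjsθ/.
The unsyllabifiable consonants are /v/, /n/, /j/, /s/, /θ/; each receives one epenthetic vowel.

5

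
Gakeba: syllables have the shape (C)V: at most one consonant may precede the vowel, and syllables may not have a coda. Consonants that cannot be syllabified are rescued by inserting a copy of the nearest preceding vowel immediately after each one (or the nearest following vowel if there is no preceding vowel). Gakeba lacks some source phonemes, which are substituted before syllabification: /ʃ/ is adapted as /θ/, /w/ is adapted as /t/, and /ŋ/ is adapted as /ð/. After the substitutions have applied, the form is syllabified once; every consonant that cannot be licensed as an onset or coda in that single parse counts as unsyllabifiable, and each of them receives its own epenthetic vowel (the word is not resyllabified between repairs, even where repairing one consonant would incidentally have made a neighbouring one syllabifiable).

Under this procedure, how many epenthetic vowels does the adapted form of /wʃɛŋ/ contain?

After substitution the input is /tθɛð/.
The unsyllabifiable consonants are /t/, /ð/; each receives one epenthetic vowel.

2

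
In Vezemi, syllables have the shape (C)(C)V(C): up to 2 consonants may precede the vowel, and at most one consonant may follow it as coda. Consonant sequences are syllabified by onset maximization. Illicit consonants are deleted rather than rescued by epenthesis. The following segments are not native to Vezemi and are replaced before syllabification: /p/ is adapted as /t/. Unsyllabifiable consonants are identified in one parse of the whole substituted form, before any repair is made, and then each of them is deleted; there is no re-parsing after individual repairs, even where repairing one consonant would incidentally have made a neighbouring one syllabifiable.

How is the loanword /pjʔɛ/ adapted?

Substitution: /p/ → /t/, giving /tjʔɛ/.
Under (C)(C)V(C), the unsyllabifiable consonants are /t/ (at most one coda consonant is licensed; onsets may contain at most 2 consonants).
Deleting the stranded consonants removes /t/.

jʔɛ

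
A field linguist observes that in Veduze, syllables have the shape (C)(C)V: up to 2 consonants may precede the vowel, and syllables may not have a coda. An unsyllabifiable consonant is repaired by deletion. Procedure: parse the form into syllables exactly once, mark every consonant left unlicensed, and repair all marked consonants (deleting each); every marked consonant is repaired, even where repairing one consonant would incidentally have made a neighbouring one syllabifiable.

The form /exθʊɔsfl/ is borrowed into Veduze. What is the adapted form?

exθʊɔ

The consonants /s/, /f/, /l/ cannot be parsed into a legal (C)(C)V syllable (no codas are permitted; onsets may contain at most 2 consonants).
Deleting the stranded consonants removes /s/, /f/, /l/.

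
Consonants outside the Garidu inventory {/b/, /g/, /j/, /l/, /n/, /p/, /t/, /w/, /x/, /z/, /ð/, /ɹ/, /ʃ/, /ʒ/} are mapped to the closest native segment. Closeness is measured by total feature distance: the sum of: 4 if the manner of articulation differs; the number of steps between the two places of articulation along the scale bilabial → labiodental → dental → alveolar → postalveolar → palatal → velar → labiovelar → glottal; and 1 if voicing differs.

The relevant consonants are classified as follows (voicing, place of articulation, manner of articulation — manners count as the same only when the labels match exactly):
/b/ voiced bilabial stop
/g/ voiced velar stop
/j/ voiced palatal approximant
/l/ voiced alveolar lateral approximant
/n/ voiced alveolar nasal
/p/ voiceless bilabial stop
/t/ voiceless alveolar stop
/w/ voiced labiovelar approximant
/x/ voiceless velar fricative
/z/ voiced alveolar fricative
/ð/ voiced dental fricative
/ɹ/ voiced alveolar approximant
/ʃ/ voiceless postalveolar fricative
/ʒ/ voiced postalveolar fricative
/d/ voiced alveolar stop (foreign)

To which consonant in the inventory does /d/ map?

/t/ is closest: same manner (stop), place distance 0 (alveolar→alveolar), voicing differs (+1); total 1. Next closest is /b/ at distance 3.

t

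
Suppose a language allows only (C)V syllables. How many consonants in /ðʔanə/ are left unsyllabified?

The consonants /ð/ cannot be parsed into a legal (C)V syllable (no codas are permitted; onsets are limited to one consonant).

1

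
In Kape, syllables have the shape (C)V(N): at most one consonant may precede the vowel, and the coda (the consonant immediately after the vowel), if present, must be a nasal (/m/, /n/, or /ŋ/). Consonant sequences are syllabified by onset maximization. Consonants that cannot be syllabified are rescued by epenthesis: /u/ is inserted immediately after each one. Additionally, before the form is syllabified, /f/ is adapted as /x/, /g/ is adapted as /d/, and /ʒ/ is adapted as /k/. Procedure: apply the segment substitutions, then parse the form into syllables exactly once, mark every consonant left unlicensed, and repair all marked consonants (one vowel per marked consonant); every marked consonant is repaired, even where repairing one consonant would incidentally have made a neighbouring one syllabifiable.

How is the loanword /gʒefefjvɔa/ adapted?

Substitution: /g/ → /d/, /ʒ/ → /k/, /f/ → /x/, giving /dkexexjvɔa/.
The consonants /d/, /x/, /j/ cannot be parsed into a legal (C)V(N) syllable (only a nasal (/m/, /n/, or /ŋ/) is licensed in coda position; onsets are limited to one consonant).
Epenthesis after each stranded consonant: /d/ → /du/, /x/ → /xu/, /j/ → /ju/.

dukexexujuvɔa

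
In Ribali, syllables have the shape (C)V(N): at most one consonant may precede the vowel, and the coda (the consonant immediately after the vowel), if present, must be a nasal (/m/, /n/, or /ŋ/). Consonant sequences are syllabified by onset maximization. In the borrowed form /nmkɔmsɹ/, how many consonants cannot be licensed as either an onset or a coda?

4

The consonants /n/, /m/, /s/, /ɹ/ cannot be parsed into a legal (C)V(N) syllable (only a nasal (/m/, /n/, or /ŋ/) is licensed in coda position; onsets are limited to one consonant).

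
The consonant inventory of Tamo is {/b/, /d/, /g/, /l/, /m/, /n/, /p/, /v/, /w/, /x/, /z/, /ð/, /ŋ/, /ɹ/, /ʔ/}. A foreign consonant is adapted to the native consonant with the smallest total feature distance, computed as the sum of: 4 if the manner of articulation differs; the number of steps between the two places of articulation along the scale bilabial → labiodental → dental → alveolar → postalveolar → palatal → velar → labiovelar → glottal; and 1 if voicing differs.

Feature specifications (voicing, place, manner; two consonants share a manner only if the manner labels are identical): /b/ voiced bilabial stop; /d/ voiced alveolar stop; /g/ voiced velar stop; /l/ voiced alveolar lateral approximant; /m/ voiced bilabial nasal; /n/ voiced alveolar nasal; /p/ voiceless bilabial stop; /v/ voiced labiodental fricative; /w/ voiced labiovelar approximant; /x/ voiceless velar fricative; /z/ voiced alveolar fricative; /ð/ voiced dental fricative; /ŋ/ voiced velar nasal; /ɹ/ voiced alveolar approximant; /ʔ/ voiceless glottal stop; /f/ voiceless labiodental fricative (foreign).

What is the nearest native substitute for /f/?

/v/ is closest: same manner (fricative), place distance 0 (labiodental→labiodental), voicing differs (+1); total 1. Next closest is /ð/ at distance 2.

v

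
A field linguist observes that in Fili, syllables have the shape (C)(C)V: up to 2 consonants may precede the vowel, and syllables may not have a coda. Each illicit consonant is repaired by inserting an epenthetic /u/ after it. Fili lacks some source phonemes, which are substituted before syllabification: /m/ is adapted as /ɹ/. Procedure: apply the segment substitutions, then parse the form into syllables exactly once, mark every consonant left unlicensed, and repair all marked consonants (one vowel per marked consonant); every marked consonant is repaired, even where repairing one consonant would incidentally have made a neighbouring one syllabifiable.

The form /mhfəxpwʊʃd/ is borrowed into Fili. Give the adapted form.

ɹuhfəxupwʊʃudu

Substitution: /m/ → /ɹ/, giving /ɹhfəxpwʊʃd/.
Under (C)(C)V, the unsyllabifiable consonants are /ɹ/, /x/, /ʃ/, /d/ (no codas are permitted; onsets may contain at most 2 consonants).
Epenthesis after each stranded consonant: /ɹ/ → /ɹu/, /x/ → /xu/, /ʃ/ → /ʃu/, /d/ → /du/.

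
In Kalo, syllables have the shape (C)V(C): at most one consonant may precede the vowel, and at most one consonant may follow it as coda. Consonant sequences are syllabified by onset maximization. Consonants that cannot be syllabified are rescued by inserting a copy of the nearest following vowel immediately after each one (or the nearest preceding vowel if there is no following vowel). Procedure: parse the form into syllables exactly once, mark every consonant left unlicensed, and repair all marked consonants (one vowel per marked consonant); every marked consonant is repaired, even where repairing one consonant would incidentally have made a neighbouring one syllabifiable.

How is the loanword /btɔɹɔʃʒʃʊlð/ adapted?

bɔtɔɹɔʃʒʊʃʊlðʊ

Under (C)V(C), the unsyllabifiable consonants are /b/, /ʒ/, /ð/ (at most one coda consonant is licensed; onsets are limited to one consonant).
Inserting the epenthetic vowel yields /b/ → /bɔ/, /ʒ/ → /ʒʊ/, /ð/ → /ðʊ/.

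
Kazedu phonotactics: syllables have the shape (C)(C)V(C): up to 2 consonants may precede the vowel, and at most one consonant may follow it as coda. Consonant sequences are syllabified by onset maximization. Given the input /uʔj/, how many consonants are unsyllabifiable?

The consonants /j/ cannot be parsed into a legal (C)(C)V(C) syllable (at most one coda consonant is licensed; onsets may contain at most 2 consonants).

1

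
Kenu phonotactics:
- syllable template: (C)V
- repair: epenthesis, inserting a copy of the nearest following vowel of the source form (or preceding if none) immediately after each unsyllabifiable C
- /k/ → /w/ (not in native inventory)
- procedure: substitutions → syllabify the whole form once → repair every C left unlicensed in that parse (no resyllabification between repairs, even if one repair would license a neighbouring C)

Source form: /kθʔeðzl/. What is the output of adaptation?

weθeʔeðezele

Substitution: /k/ → /w/, giving /wθʔeðzl/.
Syllabifying with onset maximization leaves /w/, /θ/, /ð/, /z/, /l/ stranded (no codas are permitted; onsets are limited to one consonant).
Epenthesis after each stranded consonant: /w/ → /we/, /θ/ → /θe/, /ð/ → /ðe/, /z/ → /ze/, /l/ → /le/.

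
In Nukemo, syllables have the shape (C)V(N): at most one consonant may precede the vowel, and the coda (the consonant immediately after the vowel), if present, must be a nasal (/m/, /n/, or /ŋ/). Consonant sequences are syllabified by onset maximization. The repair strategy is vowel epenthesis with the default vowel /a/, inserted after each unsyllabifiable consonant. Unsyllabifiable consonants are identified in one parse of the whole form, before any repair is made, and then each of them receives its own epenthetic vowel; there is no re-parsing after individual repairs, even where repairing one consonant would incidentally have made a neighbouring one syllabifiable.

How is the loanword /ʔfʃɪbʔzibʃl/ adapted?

ʔafaʃɪbaʔazibaʃala

Under (C)V(N), the unsyllabifiable consonants are /ʔ/, /f/, /b/, /ʔ/, /b/, /ʃ/, /l/ (only a nasal (/m/, /n/, or /ŋ/) is licensed in coda position; onsets are limited to one consonant).
Inserting the epenthetic vowel yields /ʔ/ → /ʔa/, /f/ → /fa/, /b/ → /ba/, /ʔ/ → /ʔa/, /b/ → /ba/, /ʃ/ → /ʃa/, /l/ → /la/.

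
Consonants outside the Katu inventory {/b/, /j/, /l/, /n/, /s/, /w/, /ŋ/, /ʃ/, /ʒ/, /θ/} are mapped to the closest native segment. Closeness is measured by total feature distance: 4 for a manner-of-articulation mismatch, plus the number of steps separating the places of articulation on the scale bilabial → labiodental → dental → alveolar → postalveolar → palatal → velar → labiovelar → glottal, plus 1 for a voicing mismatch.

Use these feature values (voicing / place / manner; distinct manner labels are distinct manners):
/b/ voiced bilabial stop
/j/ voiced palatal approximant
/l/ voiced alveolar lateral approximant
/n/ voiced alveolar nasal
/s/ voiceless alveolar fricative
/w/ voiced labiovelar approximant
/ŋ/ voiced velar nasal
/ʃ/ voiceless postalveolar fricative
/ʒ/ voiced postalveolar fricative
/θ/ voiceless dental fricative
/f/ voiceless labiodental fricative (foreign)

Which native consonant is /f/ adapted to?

/θ/ is closest: same manner (fricative), place distance 1 (labiodental→dental), same voicing; total 1. Next closest is /s/ at distance 2.

θ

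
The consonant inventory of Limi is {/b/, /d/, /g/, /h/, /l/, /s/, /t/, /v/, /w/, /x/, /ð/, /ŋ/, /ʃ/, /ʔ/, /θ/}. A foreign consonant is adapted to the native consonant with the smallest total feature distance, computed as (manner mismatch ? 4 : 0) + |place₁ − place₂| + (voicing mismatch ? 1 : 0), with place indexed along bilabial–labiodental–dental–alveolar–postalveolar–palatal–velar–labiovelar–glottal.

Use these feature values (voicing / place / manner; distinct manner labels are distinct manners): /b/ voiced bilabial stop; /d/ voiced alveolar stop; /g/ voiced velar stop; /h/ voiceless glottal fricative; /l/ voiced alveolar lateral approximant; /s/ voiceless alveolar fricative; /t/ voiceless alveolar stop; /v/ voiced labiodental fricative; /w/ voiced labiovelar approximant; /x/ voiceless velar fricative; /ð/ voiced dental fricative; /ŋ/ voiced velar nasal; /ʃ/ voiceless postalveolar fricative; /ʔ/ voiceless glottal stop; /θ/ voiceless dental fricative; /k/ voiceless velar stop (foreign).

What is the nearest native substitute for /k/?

g

/g/ is closest: same manner (stop), place distance 0 (velar→velar), voicing differs (+1); total 1. Next closest is /ʔ/ at distance 2.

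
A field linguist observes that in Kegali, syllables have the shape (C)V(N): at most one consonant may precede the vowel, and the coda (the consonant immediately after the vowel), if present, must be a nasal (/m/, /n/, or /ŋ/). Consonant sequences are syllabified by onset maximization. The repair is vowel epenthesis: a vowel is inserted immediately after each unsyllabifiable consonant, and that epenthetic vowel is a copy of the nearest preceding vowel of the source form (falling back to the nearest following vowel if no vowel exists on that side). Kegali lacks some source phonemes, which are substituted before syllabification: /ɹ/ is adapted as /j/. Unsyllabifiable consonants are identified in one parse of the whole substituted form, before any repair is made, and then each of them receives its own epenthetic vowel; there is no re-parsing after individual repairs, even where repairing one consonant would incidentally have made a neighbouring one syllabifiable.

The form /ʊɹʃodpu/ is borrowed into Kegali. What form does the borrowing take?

ʊjʊʃodopu

Substitution: /ɹ/ → /j/, giving /ʊjʃodpu/.
Under (C)V(N), the unsyllabifiable consonants are /j/, /d/ (only a nasal (/m/, /n/, or /ŋ/) is licensed in coda position; onsets are limited to one consonant).
Inserting the epenthetic vowel yields /j/ → /jʊ/, /d/ → /do/.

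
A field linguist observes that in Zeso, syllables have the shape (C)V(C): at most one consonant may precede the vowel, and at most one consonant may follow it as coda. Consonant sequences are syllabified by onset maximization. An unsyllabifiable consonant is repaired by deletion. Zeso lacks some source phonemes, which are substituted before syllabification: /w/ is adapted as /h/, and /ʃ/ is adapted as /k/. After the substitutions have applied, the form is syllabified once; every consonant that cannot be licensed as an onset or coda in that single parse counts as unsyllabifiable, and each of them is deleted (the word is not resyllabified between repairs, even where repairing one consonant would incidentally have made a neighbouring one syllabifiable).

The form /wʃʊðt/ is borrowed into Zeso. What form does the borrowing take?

kʊð

Substitution: /w/ → /h/, /ʃ/ → /k/, giving /hkʊðt/.
The consonants /h/, /t/ cannot be parsed into a legal (C)V(C) syllable (at most one coda consonant is licensed; onsets are limited to one consonant).
Deletion applies to /h/, /t/.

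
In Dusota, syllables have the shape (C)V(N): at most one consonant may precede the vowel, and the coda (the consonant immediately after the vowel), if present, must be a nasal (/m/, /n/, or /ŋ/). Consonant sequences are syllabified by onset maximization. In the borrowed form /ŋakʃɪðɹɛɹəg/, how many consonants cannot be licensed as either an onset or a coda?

3

Under (C)V(N), the unsyllabifiable consonants are /k/, /ð/, /g/ (only a nasal (/m/, /n/, or /ŋ/) is licensed in coda position; onsets are limited to one consonant).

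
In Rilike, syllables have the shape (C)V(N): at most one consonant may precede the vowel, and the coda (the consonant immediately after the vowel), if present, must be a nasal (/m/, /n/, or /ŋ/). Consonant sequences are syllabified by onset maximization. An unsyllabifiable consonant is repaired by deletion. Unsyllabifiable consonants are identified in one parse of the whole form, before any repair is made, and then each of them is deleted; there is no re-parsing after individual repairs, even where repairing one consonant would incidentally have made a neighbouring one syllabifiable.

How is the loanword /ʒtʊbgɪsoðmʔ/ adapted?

tʊgɪso

The consonants /ʒ/, /b/, /ð/, /m/, /ʔ/ cannot be parsed into a legal (C)V(N) syllable (only a nasal (/m/, /n/, or /ŋ/) is licensed in coda position; onsets are limited to one consonant).
Each unlicensed consonant is deleted: /ʒ/, /b/, /ð/, /m/, /ʔ/.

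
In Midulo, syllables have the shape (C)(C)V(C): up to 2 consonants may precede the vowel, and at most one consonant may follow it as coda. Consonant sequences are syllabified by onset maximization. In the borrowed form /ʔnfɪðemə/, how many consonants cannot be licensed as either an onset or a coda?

Under (C)(C)V(C), the unsyllabifiable consonants are /ʔ/ (at most one coda consonant is licensed; onsets may contain at most 2 consonants).

1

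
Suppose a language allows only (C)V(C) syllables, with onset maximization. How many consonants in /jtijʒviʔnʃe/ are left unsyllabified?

3

Under (C)V(C), the unsyllabifiable consonants are /j/, /ʒ/, /n/ (at most one coda consonant is licensed; onsets are limited to one consonant).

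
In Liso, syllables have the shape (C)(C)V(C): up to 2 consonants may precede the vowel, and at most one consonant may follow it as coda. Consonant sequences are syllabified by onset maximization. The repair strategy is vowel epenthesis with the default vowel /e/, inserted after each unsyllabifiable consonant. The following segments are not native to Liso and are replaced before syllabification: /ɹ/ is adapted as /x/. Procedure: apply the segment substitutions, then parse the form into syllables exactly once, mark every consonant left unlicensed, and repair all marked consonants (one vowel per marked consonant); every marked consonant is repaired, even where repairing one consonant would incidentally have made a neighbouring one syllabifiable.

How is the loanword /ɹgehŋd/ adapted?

Substitution: /ɹ/ → /x/, giving /xgehŋd/.
The consonants /ŋ/, /d/ cannot be parsed into a legal (C)(C)V(C) syllable (at most one coda consonant is licensed; onsets may contain at most 2 consonants).
Epenthesis after each stranded consonant: /ŋ/ → /ŋe/, /d/ → /de/.

xgehŋede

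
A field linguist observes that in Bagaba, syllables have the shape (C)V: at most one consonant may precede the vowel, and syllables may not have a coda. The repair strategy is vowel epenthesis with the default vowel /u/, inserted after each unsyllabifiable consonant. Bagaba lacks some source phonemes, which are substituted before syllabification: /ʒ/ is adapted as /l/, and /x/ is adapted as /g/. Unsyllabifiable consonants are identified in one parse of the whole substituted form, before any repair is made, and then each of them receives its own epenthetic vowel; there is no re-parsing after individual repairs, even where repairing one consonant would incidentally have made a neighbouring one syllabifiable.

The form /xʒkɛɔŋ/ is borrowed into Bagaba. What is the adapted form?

Substitution: /x/ → /g/, /ʒ/ → /l/, giving /glkɛɔŋ/.
Under (C)V, the unsyllabifiable consonants are /g/, /l/, /ŋ/ (no codas are permitted; onsets are limited to one consonant).
Inserting the epenthetic vowel yields /g/ → /gu/, /l/ → /lu/, /ŋ/ → /ŋu/.

gulukɛɔŋu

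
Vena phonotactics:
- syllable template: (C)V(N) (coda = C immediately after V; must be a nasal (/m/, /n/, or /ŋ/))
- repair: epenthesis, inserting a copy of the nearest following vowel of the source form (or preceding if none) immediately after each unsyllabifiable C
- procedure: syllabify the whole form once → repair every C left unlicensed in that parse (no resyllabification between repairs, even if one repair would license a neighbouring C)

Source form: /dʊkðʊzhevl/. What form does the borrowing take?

Under (C)V(N), the unsyllabifiable consonants are /k/, /z/, /v/, /l/ (only a nasal (/m/, /n/, or /ŋ/) is licensed in coda position; onsets are limited to one consonant).
Epenthesis after each stranded consonant: /k/ → /kʊ/, /z/ → /ze/, /v/ → /ve/, /l/ → /le/.

dʊkʊðʊzehevele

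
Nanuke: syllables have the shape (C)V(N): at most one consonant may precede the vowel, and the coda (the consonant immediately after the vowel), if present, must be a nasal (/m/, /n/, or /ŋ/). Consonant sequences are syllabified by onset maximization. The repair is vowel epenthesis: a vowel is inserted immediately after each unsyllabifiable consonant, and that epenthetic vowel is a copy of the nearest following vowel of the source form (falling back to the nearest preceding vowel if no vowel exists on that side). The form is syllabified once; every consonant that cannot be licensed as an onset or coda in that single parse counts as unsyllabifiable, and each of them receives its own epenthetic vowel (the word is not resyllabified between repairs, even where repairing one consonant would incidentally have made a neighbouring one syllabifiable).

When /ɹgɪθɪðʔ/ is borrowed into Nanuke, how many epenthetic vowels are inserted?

3

The unsyllabifiable consonants are /ɹ/, /ð/, /ʔ/; each receives one epenthetic vowel.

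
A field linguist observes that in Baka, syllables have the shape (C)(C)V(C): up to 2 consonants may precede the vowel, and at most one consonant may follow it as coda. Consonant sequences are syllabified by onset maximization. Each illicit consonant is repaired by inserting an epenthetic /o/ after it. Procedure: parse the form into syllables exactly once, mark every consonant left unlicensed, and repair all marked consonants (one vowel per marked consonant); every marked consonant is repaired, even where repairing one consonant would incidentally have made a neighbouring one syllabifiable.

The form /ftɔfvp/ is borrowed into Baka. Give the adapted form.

ftɔfvopo

The consonants /v/, /p/ cannot be parsed into a legal (C)(C)V(C) syllable (at most one coda consonant is licensed; onsets may contain at most 2 consonants).
Inserting the epenthetic vowel yields /v/ → /vo/, /p/ → /po/.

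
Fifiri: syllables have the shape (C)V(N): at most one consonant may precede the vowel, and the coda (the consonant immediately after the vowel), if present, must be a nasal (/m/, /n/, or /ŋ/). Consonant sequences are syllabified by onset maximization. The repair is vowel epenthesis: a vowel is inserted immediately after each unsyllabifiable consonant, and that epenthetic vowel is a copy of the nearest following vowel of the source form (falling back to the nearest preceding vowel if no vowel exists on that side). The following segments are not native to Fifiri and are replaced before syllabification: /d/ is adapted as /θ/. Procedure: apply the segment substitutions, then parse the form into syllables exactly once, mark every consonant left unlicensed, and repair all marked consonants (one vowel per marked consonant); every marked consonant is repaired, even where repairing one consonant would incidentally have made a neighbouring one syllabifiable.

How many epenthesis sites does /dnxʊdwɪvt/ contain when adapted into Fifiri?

After substitution the input is /θnxʊθwɪvt/.
The unsyllabifiable consonants are /θ/, /n/, /θ/, /v/, /t/; each receives one epenthetic vowel.

5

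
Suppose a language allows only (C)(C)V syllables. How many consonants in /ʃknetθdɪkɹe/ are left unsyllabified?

The consonants /ʃ/, /t/ cannot be parsed into a legal (C)(C)V syllable (no codas are permitted; onsets may contain at most 2 consonants).

2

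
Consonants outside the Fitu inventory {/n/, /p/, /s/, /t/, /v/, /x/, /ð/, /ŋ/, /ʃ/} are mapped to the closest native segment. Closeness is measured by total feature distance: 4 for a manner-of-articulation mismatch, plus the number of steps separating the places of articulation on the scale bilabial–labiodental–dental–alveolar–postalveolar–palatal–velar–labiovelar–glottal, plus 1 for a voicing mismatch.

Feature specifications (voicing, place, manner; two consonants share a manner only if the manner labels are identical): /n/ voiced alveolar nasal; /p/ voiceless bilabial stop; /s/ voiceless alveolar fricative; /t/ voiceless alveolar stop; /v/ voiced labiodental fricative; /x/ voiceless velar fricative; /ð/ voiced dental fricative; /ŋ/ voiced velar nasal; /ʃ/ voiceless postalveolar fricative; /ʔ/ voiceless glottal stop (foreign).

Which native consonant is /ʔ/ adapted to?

t

/t/ is closest: same manner (stop), place distance 5 (glottal→alveolar), same voicing; total 5. Next closest is /x/ at distance 6.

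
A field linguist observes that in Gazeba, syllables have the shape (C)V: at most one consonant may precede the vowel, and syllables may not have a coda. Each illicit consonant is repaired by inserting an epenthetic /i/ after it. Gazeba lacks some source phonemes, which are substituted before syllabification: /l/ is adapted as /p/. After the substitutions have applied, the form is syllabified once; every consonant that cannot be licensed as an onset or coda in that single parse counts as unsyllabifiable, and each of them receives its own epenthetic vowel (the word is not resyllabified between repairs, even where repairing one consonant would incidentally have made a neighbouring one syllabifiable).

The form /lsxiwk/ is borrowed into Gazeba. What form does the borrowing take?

Substitution: /l/ → /p/, giving /psxiwk/.
Syllabifying with onset maximization leaves /p/, /s/, /w/, /k/ stranded (no codas are permitted; onsets are limited to one consonant).
Inserting the epenthetic vowel yields /p/ → /pi/, /s/ → /si/, /w/ → /wi/, /k/ → /ki/.

pisixiwiki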